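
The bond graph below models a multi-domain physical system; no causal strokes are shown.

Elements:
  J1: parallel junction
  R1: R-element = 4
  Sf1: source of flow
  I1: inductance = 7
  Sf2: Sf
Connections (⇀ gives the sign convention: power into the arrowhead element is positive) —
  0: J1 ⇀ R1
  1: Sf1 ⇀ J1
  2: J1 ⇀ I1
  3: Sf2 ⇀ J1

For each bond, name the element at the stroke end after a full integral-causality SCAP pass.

b0 →J1
b1 →Sf1
b2 →I1
b3 →Sf2

bond 1 →Sf1  (Sf1 (Sf) sets flow on bond)
bond 3 →Sf2  (Sf2 (Sf) sets flow on bond)
bond 2 →I1  (I1: I, integral causality)
bond 0 →J1  (only one effort-in slot at J1)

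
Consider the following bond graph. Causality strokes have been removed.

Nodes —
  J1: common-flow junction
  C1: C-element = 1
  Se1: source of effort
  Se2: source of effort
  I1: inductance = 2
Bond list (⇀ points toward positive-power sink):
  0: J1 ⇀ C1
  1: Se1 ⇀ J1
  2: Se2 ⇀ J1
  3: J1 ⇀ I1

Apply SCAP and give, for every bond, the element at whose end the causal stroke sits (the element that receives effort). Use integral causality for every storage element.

bond 0 stroke at J1
bond 1 stroke at J1
bond 2 stroke at J1
bond 3 stroke at I1

bond 1 |J1  (source Se1 imposes e)
bond 2 |J1  (Se2 (Se) sets effort on bond)
bond 0 |J1  (C1 outputs effort q/C1)
bond 3 |I1  (J1 needs exactly one f-in)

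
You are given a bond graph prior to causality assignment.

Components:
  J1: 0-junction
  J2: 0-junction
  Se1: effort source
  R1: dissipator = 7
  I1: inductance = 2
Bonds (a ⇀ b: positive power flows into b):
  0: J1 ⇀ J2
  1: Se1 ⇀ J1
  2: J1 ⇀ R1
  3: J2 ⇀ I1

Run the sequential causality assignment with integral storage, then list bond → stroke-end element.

β1 stroke at J1  (source Se1 imposes e)
β0 stroke at J2  (common-e at J1 fixed by 1)
β2 stroke at R1  (0-jn J1 has e-setter on 1)
β3 stroke at I1  (common-e at J2 fixed by 0)

#0 stroke at J2
#1 stroke at J1
#2 stroke at R1
#3 stroke at I1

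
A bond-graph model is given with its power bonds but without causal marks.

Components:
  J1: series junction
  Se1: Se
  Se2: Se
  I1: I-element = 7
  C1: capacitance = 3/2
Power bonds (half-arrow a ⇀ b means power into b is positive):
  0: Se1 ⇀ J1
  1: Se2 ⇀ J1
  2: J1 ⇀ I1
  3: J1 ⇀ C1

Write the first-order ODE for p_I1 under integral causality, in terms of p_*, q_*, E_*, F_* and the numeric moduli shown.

b0 |J1  (source Se1 imposes e)
b1 |J1  (Se2: effort source, stroke at far end)
b2 |I1  (prefer integral on I1)
b3 |J1  (1-jn J1 has f-setter on 2)

dp_I1/dt = E_Se1 + E_Se2 - 2*q_C1/3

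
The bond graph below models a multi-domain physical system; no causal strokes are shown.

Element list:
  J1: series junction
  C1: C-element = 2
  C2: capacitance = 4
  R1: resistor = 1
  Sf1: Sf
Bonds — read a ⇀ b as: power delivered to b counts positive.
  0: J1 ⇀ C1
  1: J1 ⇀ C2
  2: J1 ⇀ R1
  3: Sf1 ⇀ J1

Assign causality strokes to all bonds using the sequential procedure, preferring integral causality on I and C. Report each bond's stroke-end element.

b0 |J1
b1 |J1
b2 |J1
b3 |Sf1

b3 |Sf1  (Sf1 (Sf) sets flow on bond)
b0 |J1  (J1 flow already set via bond 3)
b1 |J1  (J1: bond 3 brought flow, rest push out)
b2 |J1  (J1: bond 3 brought flow, rest push out)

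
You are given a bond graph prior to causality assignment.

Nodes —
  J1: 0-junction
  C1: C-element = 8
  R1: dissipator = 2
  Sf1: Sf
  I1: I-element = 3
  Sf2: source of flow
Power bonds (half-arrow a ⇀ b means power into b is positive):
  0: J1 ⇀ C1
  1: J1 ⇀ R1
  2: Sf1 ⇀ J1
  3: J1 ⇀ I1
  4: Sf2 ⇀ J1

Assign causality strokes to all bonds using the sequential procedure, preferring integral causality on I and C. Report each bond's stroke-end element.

#0 stroke at J1
#1 stroke at R1
#2 stroke at Sf1
#3 stroke at I1
#4 stroke at Sf2

bond 2 |Sf1  (Sf1: flow source, stroke at near end)
bond 4 |Sf2  (Sf2 (Sf) sets flow on bond)
bond 0 |J1  (C1 outputs effort q/C1)
bond 1 |R1  (J1 effort already set via bond 0)
bond 3 |I1  (J1 effort already set via bond 0)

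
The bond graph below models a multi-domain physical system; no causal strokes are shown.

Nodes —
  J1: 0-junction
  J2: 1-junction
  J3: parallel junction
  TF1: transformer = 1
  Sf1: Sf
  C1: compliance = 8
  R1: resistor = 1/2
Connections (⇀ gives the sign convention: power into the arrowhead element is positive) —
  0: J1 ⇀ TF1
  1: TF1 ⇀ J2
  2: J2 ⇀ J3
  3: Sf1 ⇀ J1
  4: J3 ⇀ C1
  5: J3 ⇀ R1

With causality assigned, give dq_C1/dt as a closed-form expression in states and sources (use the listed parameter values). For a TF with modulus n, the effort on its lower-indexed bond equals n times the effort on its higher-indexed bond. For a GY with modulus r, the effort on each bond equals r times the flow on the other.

#3 stroke→Sf1  (source Sf1 imposes f)
#0 stroke→J1  (only one effort-in slot at J1)
#1 stroke→TF1  (TF1: transformer flips bond 0)
#2 stroke→J2  (1-jn J2 has f-setter on 1)
#4 stroke→J3  (C1 outputs effort q/C1)
#5 stroke→R1  (J3 effort already set via bond 4)

dq_C1/dt = F_Sf1 - q_C1/4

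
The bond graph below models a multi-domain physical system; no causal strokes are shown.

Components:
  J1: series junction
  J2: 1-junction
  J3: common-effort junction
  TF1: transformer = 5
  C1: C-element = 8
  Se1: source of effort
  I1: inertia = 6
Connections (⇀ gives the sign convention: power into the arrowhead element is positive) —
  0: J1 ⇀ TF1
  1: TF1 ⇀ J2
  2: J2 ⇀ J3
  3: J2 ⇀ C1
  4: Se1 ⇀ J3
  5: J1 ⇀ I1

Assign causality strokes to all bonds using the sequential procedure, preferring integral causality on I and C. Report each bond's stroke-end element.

#0 stroke→J1
#1 stroke→TF1
#2 stroke→J2
#3 stroke→J2
#4 stroke→J3
#5 stroke→I1

bond 4 →J3  (Se1 fixes effort; stroke away)
bond 2 →J2  (J3: bond 4 brought effort, rest push out)
bond 3 →J2  (C1 outputs effort q/C1)
bond 1 →TF1  (J2 needs exactly one f-in)
bond 0 →J1  (TF TF1: opposite of bond 1)
bond 5 →I1  (J1: last free bond brings flow in)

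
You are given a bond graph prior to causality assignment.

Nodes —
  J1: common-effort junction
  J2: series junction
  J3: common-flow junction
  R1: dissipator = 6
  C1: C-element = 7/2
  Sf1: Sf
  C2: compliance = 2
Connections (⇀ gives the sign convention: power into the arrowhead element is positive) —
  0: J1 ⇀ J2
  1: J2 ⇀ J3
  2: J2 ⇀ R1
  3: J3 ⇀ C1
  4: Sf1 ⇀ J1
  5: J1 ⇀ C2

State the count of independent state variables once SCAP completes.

#4 stroke→Sf1  (Sf1 (Sf) sets flow on bond)
#3 stroke→J3  (C1 integral (e out))
#1 stroke→J2  (J3 needs exactly one f-in)
#5 stroke→J1  (C2 integral (e out))
#0 stroke→J2  (common-e at J1 fixed by 5)
#2 stroke→R1  (J2 needs exactly one f-in)

2  (C1, C2 all integral)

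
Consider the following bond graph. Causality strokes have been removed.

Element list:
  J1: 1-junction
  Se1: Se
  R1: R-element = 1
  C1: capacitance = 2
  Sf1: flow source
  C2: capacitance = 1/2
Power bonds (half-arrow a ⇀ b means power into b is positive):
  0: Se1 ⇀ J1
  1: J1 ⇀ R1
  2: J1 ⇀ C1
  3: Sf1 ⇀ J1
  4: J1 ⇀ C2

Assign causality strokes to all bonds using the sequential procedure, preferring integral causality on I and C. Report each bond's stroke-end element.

β0 stroke at J1  (Se1 (Se) sets effort on bond)
β3 stroke at Sf1  (Sf1: flow source, stroke at near end)
β1 stroke at J1  (common-f at J1 fixed by 3)
β2 stroke at J1  (1-jn J1 has f-setter on 3)
β4 stroke at J1  (common-f at J1 fixed by 3)

bond 0 stroke→J1
bond 1 stroke→J1
bond 2 stroke→J1
bond 3 stroke→Sf1
bond 4 stroke→J1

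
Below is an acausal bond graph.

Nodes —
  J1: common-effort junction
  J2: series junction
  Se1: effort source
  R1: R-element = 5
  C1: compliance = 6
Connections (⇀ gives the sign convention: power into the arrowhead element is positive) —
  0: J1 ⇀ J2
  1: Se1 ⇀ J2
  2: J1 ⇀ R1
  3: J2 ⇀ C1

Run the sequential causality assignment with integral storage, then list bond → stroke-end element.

bond 1 |J2  (source Se1 imposes e)
bond 3 |J2  (C1 outputs effort q/C1)
bond 0 |J1  (closing 1-jn rule on J2)
bond 2 |R1  (J1 effort already set via bond 0)

β0 stroke at J1
β1 stroke at J2
β2 stroke at R1
β3 stroke at J2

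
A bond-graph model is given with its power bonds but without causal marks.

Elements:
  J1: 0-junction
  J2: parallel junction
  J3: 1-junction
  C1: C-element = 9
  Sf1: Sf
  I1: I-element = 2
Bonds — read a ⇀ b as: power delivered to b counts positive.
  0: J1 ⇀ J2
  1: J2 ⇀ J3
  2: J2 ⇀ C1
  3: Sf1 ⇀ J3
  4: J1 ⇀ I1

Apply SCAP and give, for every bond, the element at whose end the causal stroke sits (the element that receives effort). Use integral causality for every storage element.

b3 →Sf1  (source Sf1 imposes f)
b1 →J3  (1-jn J3 has f-setter on 3)
b2 →J2  (C1: C, integral causality)
b0 →J1  (J2: bond 2 brought effort, rest push out)
b4 →I1  (J1: bond 0 brought effort, rest push out)

bond 0 →J1
bond 1 →J3
bond 2 →J2
bond 3 →Sf1
bond 4 →I1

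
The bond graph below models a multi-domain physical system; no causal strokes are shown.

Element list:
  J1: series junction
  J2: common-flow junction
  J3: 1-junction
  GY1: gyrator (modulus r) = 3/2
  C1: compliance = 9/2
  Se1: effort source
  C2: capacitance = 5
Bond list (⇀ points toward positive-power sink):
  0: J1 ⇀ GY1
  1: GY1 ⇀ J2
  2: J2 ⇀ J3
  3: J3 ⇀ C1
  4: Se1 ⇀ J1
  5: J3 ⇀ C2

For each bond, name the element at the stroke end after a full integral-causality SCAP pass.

β0 |GY1
β1 |GY1
β2 |J2
β3 |J3
β4 |J1
β5 |J3

b4 →J1  (Se1 fixes effort; stroke away)
b0 →GY1  (closing 1-jn rule on J1)
b1 →GY1  (GY GY1: same side as bond 0)
b2 →J2  (J2 flow already set via bond 1)
b3 →J3  (J3: bond 2 brought flow, rest push out)
b5 →J3  (J3 flow already set via bond 2)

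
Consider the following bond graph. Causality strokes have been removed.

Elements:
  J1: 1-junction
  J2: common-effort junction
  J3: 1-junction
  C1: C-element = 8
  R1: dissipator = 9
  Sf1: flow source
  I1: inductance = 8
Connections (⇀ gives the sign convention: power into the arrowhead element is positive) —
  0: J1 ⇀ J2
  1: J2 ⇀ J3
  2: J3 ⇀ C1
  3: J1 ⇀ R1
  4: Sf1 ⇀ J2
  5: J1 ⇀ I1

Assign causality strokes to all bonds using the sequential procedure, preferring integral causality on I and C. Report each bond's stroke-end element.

β0 stroke→J1
β1 stroke→J2
β2 stroke→J3
β3 stroke→J1
β4 stroke→Sf1
β5 stroke→I1

#4 stroke at Sf1  (Sf1 (Sf) sets flow on bond)
#2 stroke at J3  (prefer integral on C1)
#1 stroke at J2  (closing 1-jn rule on J3)
#0 stroke at J1  (J2: bond 1 brought effort, rest push out)
#5 stroke at I1  (prefer integral on I1)
#3 stroke at J1  (J1: bond 5 brought flow, rest push out)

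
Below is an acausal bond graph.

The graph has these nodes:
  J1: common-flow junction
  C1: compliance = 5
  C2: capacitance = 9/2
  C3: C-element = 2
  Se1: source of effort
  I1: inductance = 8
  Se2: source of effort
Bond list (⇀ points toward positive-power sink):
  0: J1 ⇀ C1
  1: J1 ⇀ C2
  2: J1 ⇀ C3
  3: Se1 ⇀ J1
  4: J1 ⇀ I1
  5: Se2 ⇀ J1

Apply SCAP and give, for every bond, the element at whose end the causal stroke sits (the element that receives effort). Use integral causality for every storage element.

#0 →J1
#1 →J1
#2 →J1
#3 →J1
#4 →I1
#5 →J1

β3 stroke at J1  (Se1 fixes effort; stroke away)
β5 stroke at J1  (source Se2 imposes e)
β0 stroke at J1  (C1 outputs effort q/C1)
β1 stroke at J1  (C2 integral (e out))
β2 stroke at J1  (C3 integral (e out))
β4 stroke at I1  (only one flow-in slot at J1)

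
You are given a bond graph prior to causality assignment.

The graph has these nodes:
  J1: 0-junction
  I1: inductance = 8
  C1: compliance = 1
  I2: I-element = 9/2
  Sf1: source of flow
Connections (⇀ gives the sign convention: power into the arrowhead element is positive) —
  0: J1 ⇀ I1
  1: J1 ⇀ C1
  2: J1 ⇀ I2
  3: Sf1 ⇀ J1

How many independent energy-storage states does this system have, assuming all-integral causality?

3  (C1, I1, I2 all integral)

bond 3 |Sf1  (Sf1 (Sf) sets flow on bond)
bond 0 |I1  (I1 integral (f out))
bond 1 |J1  (prefer integral on C1)
bond 2 |I2  (0-jn J1 has e-setter on 1)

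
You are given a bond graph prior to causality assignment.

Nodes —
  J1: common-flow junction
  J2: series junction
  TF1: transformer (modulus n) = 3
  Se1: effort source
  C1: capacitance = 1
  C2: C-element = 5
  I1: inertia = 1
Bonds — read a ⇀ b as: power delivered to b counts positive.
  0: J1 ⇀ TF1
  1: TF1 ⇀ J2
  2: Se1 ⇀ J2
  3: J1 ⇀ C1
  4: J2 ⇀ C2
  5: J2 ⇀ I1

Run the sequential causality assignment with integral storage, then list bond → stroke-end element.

bond 2 |J2  (Se1 (Se) sets effort on bond)
bond 3 |J1  (C1 integral (e out))
bond 0 |TF1  (J1: last free bond brings flow in)
bond 1 |J2  (TF1: transformer flips bond 0)
bond 4 |J2  (prefer integral on C2)
bond 5 |I1  (closing 1-jn rule on J2)

b0 stroke→TF1
b1 stroke→J2
b2 stroke→J2
b3 stroke→J1
b4 stroke→J2
b5 stroke→I1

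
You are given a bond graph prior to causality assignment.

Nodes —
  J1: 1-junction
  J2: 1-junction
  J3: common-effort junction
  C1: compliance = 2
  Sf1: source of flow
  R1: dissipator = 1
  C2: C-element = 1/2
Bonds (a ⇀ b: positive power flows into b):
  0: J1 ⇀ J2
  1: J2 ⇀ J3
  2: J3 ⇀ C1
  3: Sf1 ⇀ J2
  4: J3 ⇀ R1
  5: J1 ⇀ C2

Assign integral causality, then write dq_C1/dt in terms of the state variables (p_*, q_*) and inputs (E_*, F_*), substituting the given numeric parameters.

#3 stroke at Sf1  (Sf1 fixes flow; stroke at Sf1)
#0 stroke at J2  (1-jn J2 has f-setter on 3)
#1 stroke at J2  (J2 flow already set via bond 3)
#5 stroke at J1  (J1: bond 0 brought flow, rest push out)
#2 stroke at J3  (prefer integral on C1)
#4 stroke at R1  (J3 effort already set via bond 2)

dq_C1/dt = F_Sf1 - q_C1/2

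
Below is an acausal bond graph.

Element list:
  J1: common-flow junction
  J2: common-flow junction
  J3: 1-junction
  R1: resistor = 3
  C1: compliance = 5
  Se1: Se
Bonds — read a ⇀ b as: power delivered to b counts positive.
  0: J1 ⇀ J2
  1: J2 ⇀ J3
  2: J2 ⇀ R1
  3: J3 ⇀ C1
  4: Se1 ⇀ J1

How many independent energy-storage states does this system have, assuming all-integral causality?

1  (C1 all integral)

β4 →J1  (Se1: effort source, stroke at far end)
β0 →J2  (closing 1-jn rule on J1)
β3 →J3  (C1 integral (e out))
β1 →J2  (closing 1-jn rule on J3)
β2 →R1  (closing 1-jn rule on J2)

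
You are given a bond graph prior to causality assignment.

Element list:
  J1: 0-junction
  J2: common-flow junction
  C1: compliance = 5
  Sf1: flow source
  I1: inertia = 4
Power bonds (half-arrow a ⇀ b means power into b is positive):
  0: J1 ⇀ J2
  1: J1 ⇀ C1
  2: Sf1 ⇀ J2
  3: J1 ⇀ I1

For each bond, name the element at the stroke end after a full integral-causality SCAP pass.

b2 →Sf1  (Sf1 (Sf) sets flow on bond)
b0 →J2  (common-f at J2 fixed by 2)
b1 →J1  (C1 outputs effort q/C1)
b3 →I1  (J1 effort already set via bond 1)

bond 0 stroke→J2
bond 1 stroke→J1
bond 2 stroke→Sf1
bond 3 stroke→I1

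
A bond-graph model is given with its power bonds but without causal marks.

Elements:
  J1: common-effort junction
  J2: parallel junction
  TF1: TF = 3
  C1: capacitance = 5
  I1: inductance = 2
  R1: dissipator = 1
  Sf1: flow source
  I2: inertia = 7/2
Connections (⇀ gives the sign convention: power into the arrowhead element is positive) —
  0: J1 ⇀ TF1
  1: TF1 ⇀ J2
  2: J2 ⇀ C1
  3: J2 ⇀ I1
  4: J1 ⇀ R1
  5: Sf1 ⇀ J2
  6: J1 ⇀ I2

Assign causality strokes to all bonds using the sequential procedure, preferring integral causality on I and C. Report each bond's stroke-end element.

β0 →J1
β1 →TF1
β2 →J2
β3 →I1
β4 →R1
β5 →Sf1
β6 →I2

#5 stroke at Sf1  (Sf1 (Sf) sets flow on bond)
#2 stroke at J2  (C1 integral (e out))
#1 stroke at TF1  (common-e at J2 fixed by 2)
#3 stroke at I1  (J2: bond 2 brought effort, rest push out)
#0 stroke at J1  (through TF1, causality passes straight; one stroke at TF1)
#4 stroke at R1  (common-e at J1 fixed by 0)
#6 stroke at I2  (0-jn J1 has e-setter on 0)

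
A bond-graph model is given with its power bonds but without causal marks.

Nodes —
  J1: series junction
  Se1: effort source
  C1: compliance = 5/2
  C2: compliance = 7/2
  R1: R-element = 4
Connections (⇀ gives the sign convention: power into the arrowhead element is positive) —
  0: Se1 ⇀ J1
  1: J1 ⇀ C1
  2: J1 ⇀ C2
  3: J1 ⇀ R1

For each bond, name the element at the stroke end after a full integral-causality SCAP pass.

b0 stroke at J1
b1 stroke at J1
b2 stroke at J1
b3 stroke at R1

β0 |J1  (source Se1 imposes e)
β1 |J1  (C1: C, integral causality)
β2 |J1  (C2: C, integral causality)
β3 |R1  (J1: last free bond brings flow in)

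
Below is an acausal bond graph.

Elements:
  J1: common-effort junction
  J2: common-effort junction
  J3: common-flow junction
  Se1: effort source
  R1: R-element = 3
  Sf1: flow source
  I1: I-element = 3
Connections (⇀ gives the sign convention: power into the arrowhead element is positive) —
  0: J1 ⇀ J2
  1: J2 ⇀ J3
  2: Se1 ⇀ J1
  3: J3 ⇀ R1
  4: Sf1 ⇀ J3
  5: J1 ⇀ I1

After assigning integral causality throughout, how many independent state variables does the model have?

bond 2 stroke→J1  (Se1 fixes effort; stroke away)
bond 4 stroke→Sf1  (Sf1: flow source, stroke at near end)
bond 0 stroke→J2  (0-jn J1 has e-setter on 2)
bond 5 stroke→I1  (common-e at J1 fixed by 2)
bond 1 stroke→J3  (J2: bond 0 brought effort, rest push out)
bond 3 stroke→J3  (1-jn J3 has f-setter on 4)

1  (I1 all integral)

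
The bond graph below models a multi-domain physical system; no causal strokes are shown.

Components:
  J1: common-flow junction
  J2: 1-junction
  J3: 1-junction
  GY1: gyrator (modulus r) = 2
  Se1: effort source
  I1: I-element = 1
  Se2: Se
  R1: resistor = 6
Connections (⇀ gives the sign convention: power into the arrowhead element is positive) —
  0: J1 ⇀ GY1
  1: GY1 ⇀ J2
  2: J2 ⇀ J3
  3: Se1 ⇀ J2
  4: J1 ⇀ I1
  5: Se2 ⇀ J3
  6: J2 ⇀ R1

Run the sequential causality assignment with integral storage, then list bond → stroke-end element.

#3 stroke at J2  (source Se1 imposes e)
#5 stroke at J3  (Se2: effort source, stroke at far end)
#2 stroke at J2  (only one flow-in slot at J3)
#4 stroke at I1  (I1: I, integral causality)
#0 stroke at J1  (J1 flow already set via bond 4)
#1 stroke at J2  (GY GY1: same side as bond 0)
#6 stroke at R1  (closing 1-jn rule on J2)

β0 →J1
β1 →J2
β2 →J2
β3 →J2
β4 →I1
β5 →J3
β6 →R1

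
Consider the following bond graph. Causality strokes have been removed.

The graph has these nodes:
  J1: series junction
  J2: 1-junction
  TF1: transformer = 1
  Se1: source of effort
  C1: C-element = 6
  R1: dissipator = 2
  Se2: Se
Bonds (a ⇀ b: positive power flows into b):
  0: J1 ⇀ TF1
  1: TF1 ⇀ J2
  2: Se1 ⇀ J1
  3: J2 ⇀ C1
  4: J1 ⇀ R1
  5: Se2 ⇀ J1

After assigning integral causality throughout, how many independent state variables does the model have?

1  (C1 all integral)

bond 2 →J1  (Se1 fixes effort; stroke away)
bond 5 →J1  (Se2 (Se) sets effort on bond)
bond 3 →J2  (C1: C, integral causality)
bond 1 →TF1  (only one flow-in slot at J2)
bond 0 →J1  (TF1 one-in-one-out from 1)
bond 4 →R1  (closing 1-jn rule on J1)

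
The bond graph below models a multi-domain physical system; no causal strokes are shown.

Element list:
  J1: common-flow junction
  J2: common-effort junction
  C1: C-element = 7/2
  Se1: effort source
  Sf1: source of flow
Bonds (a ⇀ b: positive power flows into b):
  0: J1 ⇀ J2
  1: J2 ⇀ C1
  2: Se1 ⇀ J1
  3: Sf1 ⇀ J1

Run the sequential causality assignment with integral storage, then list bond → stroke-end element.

#0 |J1
#1 |J2
#2 |J1
#3 |Sf1

#2 |J1  (Se1 fixes effort; stroke away)
#3 |Sf1  (Sf1 fixes flow; stroke at Sf1)
#0 |J1  (1-jn J1 has f-setter on 3)
#1 |J2  (J2: last free bond brings effort in)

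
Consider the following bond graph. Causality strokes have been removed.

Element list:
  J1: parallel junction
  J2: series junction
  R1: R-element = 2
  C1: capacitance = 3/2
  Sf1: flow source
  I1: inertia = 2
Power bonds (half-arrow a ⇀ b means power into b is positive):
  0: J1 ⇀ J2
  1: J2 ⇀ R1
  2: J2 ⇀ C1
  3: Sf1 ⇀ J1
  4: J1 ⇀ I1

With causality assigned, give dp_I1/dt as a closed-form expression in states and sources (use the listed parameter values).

dp_I1/dt = 2*F_Sf1 - p_I1 + 2*q_C1/3

β3 stroke at Sf1  (Sf1 (Sf) sets flow on bond)
β2 stroke at J2  (C1 integral (e out))
β4 stroke at I1  (I1 integral (f out))
β0 stroke at J1  (J1 needs exactly one e-in)
β1 stroke at J2  (J2 flow already set via bond 0)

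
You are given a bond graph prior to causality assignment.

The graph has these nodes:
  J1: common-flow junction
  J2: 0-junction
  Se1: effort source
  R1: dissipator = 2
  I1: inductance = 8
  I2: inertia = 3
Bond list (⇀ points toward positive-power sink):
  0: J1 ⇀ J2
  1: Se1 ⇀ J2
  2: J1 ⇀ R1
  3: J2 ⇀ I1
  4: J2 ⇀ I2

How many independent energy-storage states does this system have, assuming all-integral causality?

β1 |J2  (source Se1 imposes e)
β0 |J1  (J2: bond 1 brought effort, rest push out)
β3 |I1  (J2 effort already set via bond 1)
β4 |I2  (J2 effort already set via bond 1)
β2 |R1  (J1: last free bond brings flow in)

2  (I1, I2 all integral)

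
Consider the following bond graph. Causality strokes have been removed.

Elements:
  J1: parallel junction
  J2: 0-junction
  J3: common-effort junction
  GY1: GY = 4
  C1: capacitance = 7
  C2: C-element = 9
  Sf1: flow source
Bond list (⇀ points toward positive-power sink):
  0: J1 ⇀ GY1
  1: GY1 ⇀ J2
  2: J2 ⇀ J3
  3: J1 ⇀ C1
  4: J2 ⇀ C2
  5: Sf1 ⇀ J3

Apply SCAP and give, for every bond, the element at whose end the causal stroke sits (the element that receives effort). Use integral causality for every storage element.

#5 →Sf1  (source Sf1 imposes f)
#2 →J3  (closing 0-jn rule on J3)
#3 →J1  (C1 integral (e out))
#0 →GY1  (common-e at J1 fixed by 3)
#1 →GY1  (through GY1, causality inverts; strokes same side of GY1)
#4 →J2  (only one effort-in slot at J2)

β0 stroke at GY1
β1 stroke at GY1
β2 stroke at J3
β3 stroke at J1
β4 stroke at J2
β5 stroke at Sf1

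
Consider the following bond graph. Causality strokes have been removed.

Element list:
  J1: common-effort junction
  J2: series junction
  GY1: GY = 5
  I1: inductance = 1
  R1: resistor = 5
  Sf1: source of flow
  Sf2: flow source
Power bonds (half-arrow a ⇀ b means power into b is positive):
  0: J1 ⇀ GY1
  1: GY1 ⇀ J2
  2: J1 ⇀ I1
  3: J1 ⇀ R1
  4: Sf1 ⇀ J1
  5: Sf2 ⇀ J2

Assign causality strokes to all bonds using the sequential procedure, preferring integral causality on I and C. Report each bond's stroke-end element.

bond 4 →Sf1  (Sf1 (Sf) sets flow on bond)
bond 5 →Sf2  (Sf2 fixes flow; stroke at Sf2)
bond 1 →J2  (1-jn J2 has f-setter on 5)
bond 0 →J1  (GY1 both-in/both-out from 1)
bond 2 →I1  (J1 effort already set via bond 0)
bond 3 →R1  (J1: bond 0 brought effort, rest push out)

b0 →J1
b1 →J2
b2 →I1
b3 →R1
b4 →Sf1
b5 →Sf2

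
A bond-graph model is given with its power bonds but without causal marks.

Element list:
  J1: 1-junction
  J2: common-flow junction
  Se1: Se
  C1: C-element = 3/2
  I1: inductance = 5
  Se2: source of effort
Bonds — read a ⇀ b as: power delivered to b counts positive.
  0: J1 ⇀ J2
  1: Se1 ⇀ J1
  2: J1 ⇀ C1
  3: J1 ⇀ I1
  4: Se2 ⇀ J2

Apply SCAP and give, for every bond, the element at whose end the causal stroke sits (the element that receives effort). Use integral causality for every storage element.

β1 |J1  (Se1: effort source, stroke at far end)
β4 |J2  (Se2 (Se) sets effort on bond)
β0 |J1  (J2: last free bond brings flow in)
β2 |J1  (C1 integral (e out))
β3 |I1  (closing 1-jn rule on J1)

#0 stroke at J1
#1 stroke at J1
#2 stroke at J1
#3 stroke at I1
#4 stroke at J2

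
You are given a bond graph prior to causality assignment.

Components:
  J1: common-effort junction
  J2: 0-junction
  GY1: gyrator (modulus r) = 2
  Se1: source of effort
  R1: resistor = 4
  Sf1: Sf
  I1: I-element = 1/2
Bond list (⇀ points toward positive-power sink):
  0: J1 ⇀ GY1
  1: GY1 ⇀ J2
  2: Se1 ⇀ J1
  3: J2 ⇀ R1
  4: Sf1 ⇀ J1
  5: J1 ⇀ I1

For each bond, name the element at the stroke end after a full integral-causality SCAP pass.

β0 →GY1
β1 →GY1
β2 →J1
β3 →J2
β4 →Sf1
β5 →I1

#2 →J1  (Se1: effort source, stroke at far end)
#4 →Sf1  (Sf1: flow source, stroke at near end)
#0 →GY1  (0-jn J1 has e-setter on 2)
#5 →I1  (J1: bond 2 brought effort, rest push out)
#1 →GY1  (through GY1, causality inverts; strokes same side of GY1)
#3 →J2  (J2 needs exactly one e-in)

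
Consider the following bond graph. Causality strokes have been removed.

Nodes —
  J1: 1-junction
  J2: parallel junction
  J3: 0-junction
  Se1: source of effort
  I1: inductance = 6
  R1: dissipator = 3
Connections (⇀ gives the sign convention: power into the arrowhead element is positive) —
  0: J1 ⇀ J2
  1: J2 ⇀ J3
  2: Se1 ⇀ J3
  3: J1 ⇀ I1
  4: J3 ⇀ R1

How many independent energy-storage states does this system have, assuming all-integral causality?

#2 |J3  (source Se1 imposes e)
#1 |J2  (0-jn J3 has e-setter on 2)
#4 |R1  (J3: bond 2 brought effort, rest push out)
#0 |J1  (0-jn J2 has e-setter on 1)
#3 |I1  (J1 needs exactly one f-in)

1  (I1 all integral)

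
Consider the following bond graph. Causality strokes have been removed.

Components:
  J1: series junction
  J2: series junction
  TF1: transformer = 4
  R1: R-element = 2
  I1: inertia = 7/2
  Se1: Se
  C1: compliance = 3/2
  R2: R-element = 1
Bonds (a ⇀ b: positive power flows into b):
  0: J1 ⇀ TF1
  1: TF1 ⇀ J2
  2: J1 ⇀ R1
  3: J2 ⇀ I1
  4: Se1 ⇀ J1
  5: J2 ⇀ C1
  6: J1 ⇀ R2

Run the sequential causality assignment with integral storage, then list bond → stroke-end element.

bond 0 stroke→TF1
bond 1 stroke→J2
bond 2 stroke→J1
bond 3 stroke→I1
bond 4 stroke→J1
bond 5 stroke→J2
bond 6 stroke→J1

#4 →J1  (Se1: effort source, stroke at far end)
#3 →I1  (I1: I, integral causality)
#1 →J2  (1-jn J2 has f-setter on 3)
#5 →J2  (J2: bond 3 brought flow, rest push out)
#0 →TF1  (TF1 one-in-one-out from 1)
#2 →J1  (common-f at J1 fixed by 0)
#6 →J1  (1-jn J1 has f-setter on 0)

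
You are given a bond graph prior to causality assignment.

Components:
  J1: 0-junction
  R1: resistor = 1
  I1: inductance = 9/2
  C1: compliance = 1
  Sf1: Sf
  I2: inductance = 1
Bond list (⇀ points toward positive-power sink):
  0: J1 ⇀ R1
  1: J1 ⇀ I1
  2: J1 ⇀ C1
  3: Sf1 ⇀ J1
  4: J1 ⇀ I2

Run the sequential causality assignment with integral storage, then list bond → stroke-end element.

#0 stroke→R1
#1 stroke→I1
#2 stroke→J1
#3 stroke→Sf1
#4 stroke→I2

#3 stroke→Sf1  (Sf1 (Sf) sets flow on bond)
#1 stroke→I1  (I1: I, integral causality)
#2 stroke→J1  (C1: C, integral causality)
#0 stroke→R1  (J1 effort already set via bond 2)
#4 stroke→I2  (common-e at J1 fixed by 2)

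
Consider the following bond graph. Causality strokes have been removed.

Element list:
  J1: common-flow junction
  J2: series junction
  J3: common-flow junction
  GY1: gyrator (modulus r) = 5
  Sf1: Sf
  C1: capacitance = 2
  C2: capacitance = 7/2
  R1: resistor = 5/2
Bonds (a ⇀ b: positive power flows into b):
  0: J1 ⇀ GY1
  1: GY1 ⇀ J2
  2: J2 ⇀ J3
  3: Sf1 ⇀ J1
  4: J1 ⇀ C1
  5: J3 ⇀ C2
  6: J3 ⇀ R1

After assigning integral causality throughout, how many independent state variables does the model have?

bond 3 stroke→Sf1  (Sf1: flow source, stroke at near end)
bond 0 stroke→J1  (1-jn J1 has f-setter on 3)
bond 4 stroke→J1  (J1: bond 3 brought flow, rest push out)
bond 1 stroke→J2  (GY GY1: same side as bond 0)
bond 2 stroke→J3  (J2 needs exactly one f-in)
bond 5 stroke→J3  (prefer integral on C2)
bond 6 stroke→R1  (J3 needs exactly one f-in)

2  (C1, C2 all integral)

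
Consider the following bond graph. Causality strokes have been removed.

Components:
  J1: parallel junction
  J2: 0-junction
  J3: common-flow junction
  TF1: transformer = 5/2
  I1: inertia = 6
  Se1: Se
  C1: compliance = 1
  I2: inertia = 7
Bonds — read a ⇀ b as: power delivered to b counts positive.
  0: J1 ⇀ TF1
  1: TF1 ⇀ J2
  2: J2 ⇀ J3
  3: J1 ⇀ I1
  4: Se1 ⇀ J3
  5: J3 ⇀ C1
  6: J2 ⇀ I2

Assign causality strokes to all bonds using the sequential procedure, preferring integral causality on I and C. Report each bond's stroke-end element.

β4 stroke→J3  (Se1: effort source, stroke at far end)
β3 stroke→I1  (prefer integral on I1)
β0 stroke→J1  (closing 0-jn rule on J1)
β1 stroke→TF1  (TF1 one-in-one-out from 0)
β5 stroke→J3  (C1 integral (e out))
β2 stroke→J2  (J3 needs exactly one f-in)
β6 stroke→I2  (0-jn J2 has e-setter on 2)

#0 stroke→J1
#1 stroke→TF1
#2 stroke→J2
#3 stroke→I1
#4 stroke→J3
#5 stroke→J3
#6 stroke→I2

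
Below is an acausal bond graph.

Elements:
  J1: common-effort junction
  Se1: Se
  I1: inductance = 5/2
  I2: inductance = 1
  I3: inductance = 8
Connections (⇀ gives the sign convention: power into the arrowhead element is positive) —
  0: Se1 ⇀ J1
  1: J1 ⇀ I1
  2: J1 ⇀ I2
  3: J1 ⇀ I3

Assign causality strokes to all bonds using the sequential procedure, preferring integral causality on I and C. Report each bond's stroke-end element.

#0 stroke at J1  (Se1 fixes effort; stroke away)
#1 stroke at I1  (common-e at J1 fixed by 0)
#2 stroke at I2  (J1 effort already set via bond 0)
#3 stroke at I3  (common-e at J1 fixed by 0)

bond 0 stroke at J1
bond 1 stroke at I1
bond 2 stroke at I2
bond 3 stroke at I3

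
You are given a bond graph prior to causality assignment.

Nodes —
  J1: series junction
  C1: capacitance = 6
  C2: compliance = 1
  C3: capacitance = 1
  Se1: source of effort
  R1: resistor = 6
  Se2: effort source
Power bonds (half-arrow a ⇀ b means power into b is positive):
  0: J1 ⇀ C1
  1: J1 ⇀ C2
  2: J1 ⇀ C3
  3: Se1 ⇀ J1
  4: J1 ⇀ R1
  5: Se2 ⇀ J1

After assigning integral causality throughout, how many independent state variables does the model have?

b3 stroke→J1  (source Se1 imposes e)
b5 stroke→J1  (Se2 (Se) sets effort on bond)
b0 stroke→J1  (C1 integral (e out))
b1 stroke→J1  (C2: C, integral causality)
b2 stroke→J1  (C3 outputs effort q/C3)
b4 stroke→R1  (J1 needs exactly one f-in)

3  (C1, C2, C3 all integral)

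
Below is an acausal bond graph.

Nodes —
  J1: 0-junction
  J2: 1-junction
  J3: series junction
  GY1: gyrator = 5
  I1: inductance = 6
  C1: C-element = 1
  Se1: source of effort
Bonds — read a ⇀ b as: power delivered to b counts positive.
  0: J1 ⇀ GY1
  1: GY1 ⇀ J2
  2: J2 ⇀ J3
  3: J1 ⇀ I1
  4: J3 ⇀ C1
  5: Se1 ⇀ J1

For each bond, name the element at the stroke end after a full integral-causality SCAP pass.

β0 stroke→GY1
β1 stroke→GY1
β2 stroke→J2
β3 stroke→I1
β4 stroke→J3
β5 stroke→J1

bond 5 |J1  (Se1: effort source, stroke at far end)
bond 0 |GY1  (J1 effort already set via bond 5)
bond 3 |I1  (0-jn J1 has e-setter on 5)
bond 1 |GY1  (GY1: gyrator matches bond 0)
bond 2 |J2  (common-f at J2 fixed by 1)
bond 4 |J3  (J3 flow already set via bond 2)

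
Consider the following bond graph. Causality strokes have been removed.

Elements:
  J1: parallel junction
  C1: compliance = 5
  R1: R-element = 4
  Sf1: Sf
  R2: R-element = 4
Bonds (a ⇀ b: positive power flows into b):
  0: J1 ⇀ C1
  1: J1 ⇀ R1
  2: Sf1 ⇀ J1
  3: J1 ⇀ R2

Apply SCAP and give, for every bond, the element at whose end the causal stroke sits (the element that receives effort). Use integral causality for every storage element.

b2 stroke at Sf1  (source Sf1 imposes f)
b0 stroke at J1  (C1 outputs effort q/C1)
b1 stroke at R1  (J1 effort already set via bond 0)
b3 stroke at R2  (0-jn J1 has e-setter on 0)

#0 stroke→J1
#1 stroke→R1
#2 stroke→Sf1
#3 stroke→R2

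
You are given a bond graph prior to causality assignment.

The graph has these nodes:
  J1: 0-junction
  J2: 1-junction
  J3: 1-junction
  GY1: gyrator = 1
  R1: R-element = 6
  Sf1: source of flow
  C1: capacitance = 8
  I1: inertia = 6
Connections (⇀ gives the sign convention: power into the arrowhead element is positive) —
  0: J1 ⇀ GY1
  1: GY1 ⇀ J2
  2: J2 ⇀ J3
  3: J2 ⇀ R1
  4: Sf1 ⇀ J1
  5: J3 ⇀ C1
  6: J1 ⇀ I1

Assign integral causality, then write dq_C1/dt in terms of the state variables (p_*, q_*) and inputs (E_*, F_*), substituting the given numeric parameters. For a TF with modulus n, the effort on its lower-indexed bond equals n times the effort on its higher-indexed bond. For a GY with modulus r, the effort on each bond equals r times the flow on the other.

dq_C1/dt = F_Sf1/6 - p_I1/36 - q_C1/48

bond 4 stroke at Sf1  (source Sf1 imposes f)
bond 5 stroke at J3  (C1 outputs effort q/C1)
bond 2 stroke at J2  (J3: last free bond brings flow in)
bond 6 stroke at I1  (I1: I, integral causality)
bond 0 stroke at J1  (only one effort-in slot at J1)
bond 1 stroke at J2  (GY1 both-in/both-out from 0)
bond 3 stroke at R1  (J2 needs exactly one f-in)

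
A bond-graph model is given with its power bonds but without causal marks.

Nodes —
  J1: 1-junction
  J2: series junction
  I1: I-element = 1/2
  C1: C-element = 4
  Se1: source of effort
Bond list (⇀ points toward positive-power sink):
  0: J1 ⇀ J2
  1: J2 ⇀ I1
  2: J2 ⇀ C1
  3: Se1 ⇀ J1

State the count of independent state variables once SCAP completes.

2  (C1, I1 all integral)

#3 stroke at J1  (Se1 (Se) sets effort on bond)
#0 stroke at J2  (closing 1-jn rule on J1)
#1 stroke at I1  (I1 integral (f out))
#2 stroke at J2  (common-f at J2 fixed by 1)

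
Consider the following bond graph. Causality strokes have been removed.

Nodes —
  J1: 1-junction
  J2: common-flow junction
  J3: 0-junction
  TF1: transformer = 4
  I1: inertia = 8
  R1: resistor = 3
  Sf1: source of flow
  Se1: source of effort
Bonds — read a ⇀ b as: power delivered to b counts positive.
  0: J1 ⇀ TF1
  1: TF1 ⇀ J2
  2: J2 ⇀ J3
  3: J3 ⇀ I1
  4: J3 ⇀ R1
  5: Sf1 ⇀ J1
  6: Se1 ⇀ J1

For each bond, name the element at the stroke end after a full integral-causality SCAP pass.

bond 5 stroke at Sf1  (source Sf1 imposes f)
bond 6 stroke at J1  (source Se1 imposes e)
bond 0 stroke at J1  (J1: bond 5 brought flow, rest push out)
bond 1 stroke at TF1  (TF TF1: opposite of bond 0)
bond 2 stroke at J2  (1-jn J2 has f-setter on 1)
bond 3 stroke at I1  (I1 outputs flow p/I1)
bond 4 stroke at J3  (J3: last free bond brings effort in)

β0 |J1
β1 |TF1
β2 |J2
β3 |I1
β4 |J3
β5 |Sf1
β6 |J1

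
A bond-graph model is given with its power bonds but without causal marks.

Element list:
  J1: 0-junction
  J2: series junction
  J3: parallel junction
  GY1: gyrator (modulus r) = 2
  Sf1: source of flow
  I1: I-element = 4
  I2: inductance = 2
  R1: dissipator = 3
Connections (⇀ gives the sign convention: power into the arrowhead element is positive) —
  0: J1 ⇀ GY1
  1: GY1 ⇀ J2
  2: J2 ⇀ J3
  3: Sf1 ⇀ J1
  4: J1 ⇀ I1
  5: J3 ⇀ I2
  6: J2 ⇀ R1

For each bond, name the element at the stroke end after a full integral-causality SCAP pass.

b3 →Sf1  (source Sf1 imposes f)
b4 →I1  (prefer integral on I1)
b0 →J1  (closing 0-jn rule on J1)
b1 →J2  (GY1: gyrator matches bond 0)
b5 →I2  (I2 outputs flow p/I2)
b2 →J3  (J3: last free bond brings effort in)
b6 →J2  (common-f at J2 fixed by 2)

b0 |J1
b1 |J2
b2 |J3
b3 |Sf1
b4 |I1
b5 |I2
b6 |J2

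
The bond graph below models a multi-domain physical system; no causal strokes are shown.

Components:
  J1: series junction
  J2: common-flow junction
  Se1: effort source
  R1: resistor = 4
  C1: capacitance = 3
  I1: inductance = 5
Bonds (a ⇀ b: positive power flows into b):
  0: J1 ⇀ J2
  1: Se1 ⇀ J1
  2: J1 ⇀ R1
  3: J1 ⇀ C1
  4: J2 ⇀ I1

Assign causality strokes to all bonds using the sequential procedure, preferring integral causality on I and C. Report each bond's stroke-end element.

β0 stroke→J2
β1 stroke→J1
β2 stroke→J1
β3 stroke→J1
β4 stroke→I1

#1 stroke at J1  (Se1 (Se) sets effort on bond)
#3 stroke at J1  (prefer integral on C1)
#4 stroke at I1  (I1 integral (f out))
#0 stroke at J2  (J2 flow already set via bond 4)
#2 stroke at J1  (1-jn J1 has f-setter on 0)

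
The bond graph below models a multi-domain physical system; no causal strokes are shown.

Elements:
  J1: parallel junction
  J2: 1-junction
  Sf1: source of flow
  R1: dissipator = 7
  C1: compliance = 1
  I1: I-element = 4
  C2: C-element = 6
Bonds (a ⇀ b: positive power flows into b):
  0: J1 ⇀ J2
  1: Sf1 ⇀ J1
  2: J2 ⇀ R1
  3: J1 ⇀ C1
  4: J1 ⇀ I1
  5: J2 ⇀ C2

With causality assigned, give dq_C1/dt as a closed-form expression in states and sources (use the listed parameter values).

dq_C1/dt = F_Sf1 - p_I1/4 - q_C1/7 + q_C2/42

b1 |Sf1  (Sf1 fixes flow; stroke at Sf1)
b3 |J1  (C1 outputs effort q/C1)
b0 |J2  (J1 effort already set via bond 3)
b4 |I1  (J1 effort already set via bond 3)
b5 |J2  (C2 integral (e out))
b2 |R1  (only one flow-in slot at J2)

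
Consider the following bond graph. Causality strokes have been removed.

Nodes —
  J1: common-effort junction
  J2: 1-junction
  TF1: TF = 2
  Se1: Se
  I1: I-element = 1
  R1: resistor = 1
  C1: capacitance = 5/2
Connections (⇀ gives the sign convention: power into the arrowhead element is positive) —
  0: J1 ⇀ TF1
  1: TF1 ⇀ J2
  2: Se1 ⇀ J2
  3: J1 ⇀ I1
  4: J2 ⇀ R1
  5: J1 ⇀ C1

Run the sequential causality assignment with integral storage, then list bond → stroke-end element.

bond 2 |J2  (source Se1 imposes e)
bond 3 |I1  (I1 outputs flow p/I1)
bond 5 |J1  (C1 outputs effort q/C1)
bond 0 |TF1  (0-jn J1 has e-setter on 5)
bond 1 |J2  (TF1: transformer flips bond 0)
bond 4 |R1  (only one flow-in slot at J2)

#0 stroke→TF1
#1 stroke→J2
#2 stroke→J2
#3 stroke→I1
#4 stroke→R1
#5 stroke→J1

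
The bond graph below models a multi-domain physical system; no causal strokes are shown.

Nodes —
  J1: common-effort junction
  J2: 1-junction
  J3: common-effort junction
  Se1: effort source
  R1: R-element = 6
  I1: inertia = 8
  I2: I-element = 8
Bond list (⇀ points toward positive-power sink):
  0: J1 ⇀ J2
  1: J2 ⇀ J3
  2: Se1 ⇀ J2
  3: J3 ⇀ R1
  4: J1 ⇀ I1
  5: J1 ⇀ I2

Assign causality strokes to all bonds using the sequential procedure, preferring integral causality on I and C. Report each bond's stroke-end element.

bond 2 stroke→J2  (Se1 fixes effort; stroke away)
bond 4 stroke→I1  (prefer integral on I1)
bond 5 stroke→I2  (I2 integral (f out))
bond 0 stroke→J1  (J1: last free bond brings effort in)
bond 1 stroke→J2  (J2: bond 0 brought flow, rest push out)
bond 3 stroke→J3  (J3: last free bond brings effort in)

bond 0 |J1
bond 1 |J2
bond 2 |J2
bond 3 |J3
bond 4 |I1
bond 5 |I2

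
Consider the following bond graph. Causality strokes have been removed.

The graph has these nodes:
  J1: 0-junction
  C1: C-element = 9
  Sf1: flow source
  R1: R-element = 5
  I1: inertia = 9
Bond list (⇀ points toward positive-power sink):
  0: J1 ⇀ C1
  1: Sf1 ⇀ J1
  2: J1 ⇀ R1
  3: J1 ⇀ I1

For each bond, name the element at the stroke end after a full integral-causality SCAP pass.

b0 stroke at J1
b1 stroke at Sf1
b2 stroke at R1
b3 stroke at I1

#1 stroke at Sf1  (source Sf1 imposes f)
#0 stroke at J1  (C1 integral (e out))
#2 stroke at R1  (J1 effort already set via bond 0)
#3 stroke at I1  (J1 effort already set via bond 0)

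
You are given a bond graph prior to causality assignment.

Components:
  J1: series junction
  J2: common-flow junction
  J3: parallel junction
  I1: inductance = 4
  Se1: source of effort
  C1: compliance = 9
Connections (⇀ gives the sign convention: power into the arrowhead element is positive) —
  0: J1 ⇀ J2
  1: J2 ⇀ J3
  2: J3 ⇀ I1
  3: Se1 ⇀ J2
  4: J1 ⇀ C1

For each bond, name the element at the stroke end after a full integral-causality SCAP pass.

b0 |J2
b1 |J3
b2 |I1
b3 |J2
b4 |J1

b3 |J2  (Se1 (Se) sets effort on bond)
b2 |I1  (I1 integral (f out))
b1 |J3  (J3: last free bond brings effort in)
b0 |J2  (J2 flow already set via bond 1)
b4 |J1  (J1: bond 0 brought flow, rest push out)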